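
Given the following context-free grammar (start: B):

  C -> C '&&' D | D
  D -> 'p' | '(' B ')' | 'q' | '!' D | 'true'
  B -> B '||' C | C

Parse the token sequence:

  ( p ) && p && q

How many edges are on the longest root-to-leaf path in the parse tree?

8

[B [C [C [C [D ( [B [C [D p]]] )]] && [D p]] && [D q]]]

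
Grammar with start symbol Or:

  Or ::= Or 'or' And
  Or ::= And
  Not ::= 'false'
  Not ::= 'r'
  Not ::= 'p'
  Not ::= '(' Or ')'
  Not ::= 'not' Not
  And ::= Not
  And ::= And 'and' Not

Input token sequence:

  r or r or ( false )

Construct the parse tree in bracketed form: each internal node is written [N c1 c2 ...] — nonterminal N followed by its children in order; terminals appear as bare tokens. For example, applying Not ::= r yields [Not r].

[Or [Or [Or [And [Not r]]] or [And [Not r]]] or [And [Not ( [Or [And [Not false]]] )]]]

Or
Or or And
Or or And or And
And or And or And
Not or And or And
r or And or And
r or Not or And
r or r or And
r or r or Not
r or r or ( Or )
r or r or ( And )
r or r or ( Not )
r or r or ( false )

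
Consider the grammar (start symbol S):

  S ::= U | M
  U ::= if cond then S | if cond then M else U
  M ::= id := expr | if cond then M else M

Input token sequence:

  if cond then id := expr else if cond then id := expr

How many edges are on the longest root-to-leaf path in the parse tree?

5

[S [U if cond then [M id := expr] else [U if cond then [S [M id := expr]]]]]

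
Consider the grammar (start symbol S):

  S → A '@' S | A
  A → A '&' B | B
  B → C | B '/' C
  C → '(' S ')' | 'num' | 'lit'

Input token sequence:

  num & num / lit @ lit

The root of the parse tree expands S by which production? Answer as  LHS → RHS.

[S [A [A [B [C num]]] & [B [B [C num]] / [C lit]]] @ [S [A [B [C lit]]]]]

S → A '@' S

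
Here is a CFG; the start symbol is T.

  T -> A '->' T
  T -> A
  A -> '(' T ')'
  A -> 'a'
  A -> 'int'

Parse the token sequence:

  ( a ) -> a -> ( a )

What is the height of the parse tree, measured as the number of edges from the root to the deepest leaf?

6

[T [A ( [T [A a]] )] -> [T [A a] -> [T [A ( [T [A a]] )]]]]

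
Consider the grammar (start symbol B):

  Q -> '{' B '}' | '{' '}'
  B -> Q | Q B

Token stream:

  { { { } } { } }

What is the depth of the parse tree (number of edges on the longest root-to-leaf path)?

[B [Q { [B [Q { [B [Q { }]] }] [B [Q { }]]] }]]

6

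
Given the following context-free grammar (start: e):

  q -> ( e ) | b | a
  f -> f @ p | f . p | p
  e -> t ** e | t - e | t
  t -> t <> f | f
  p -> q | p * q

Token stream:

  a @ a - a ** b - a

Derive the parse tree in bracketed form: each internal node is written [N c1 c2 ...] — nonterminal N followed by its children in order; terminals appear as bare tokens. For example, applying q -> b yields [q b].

[e [t [f [f [p [q a]]] @ [p [q a]]]] - [e [t [f [p [q a]]]] ** [e [t [f [p [q b]]]] - [e [t [f [p [q a]]]]]]]]

e
t - e
f - e
f @ p - e
p @ p - e
q @ p - e
a @ p - e
a @ q - e
a @ a - e
a @ a - t ** e
a @ a - f ** e
a @ a - p ** e
a @ a - q ** e
a @ a - a ** e
a @ a - a ** t - e
a @ a - a ** f - e
a @ a - a ** p - e
a @ a - a ** q - e
a @ a - a ** b - e
a @ a - a ** b - t
a @ a - a ** b - f
a @ a - a ** b - p
a @ a - a ** b - q
a @ a - a ** b - a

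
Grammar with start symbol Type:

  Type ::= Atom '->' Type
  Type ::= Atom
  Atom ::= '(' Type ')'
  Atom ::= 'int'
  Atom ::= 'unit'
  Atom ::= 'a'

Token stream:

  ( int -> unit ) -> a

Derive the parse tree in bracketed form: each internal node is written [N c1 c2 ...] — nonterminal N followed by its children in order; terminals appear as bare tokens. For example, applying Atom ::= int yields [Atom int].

[Type [Atom ( [Type [Atom int] -> [Type [Atom unit]]] )] -> [Type [Atom a]]]

Type
Atom -> Type
( Type ) -> Type
( Atom -> Type ) -> Type
( int -> Type ) -> Type
( int -> Atom ) -> Type
( int -> unit ) -> Type
( int -> unit ) -> Atom
( int -> unit ) -> a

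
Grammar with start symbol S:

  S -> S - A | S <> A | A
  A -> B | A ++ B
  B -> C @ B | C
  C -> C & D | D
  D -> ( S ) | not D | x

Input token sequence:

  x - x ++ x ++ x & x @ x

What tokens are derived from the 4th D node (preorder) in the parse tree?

x

[S [S [A [B [C [D x]]]]] - [A [A [A [B [C [D x]]]] ++ [B [C [D x]]]] ++ [B [C [C [D x]] & [D x]] @ [B [C [D x]]]]]]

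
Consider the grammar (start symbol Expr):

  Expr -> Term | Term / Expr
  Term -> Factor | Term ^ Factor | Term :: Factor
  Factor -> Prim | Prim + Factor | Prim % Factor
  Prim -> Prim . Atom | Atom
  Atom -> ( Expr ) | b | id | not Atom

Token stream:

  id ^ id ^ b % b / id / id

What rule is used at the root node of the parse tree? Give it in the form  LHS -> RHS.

Expr -> Term / Expr

[Expr [Term [Term [Term [Factor [Prim [Atom id]]]] ^ [Factor [Prim [Atom id]]]] ^ [Factor [Prim [Atom b]] % [Factor [Prim [Atom b]]]]] / [Expr [Term [Factor [Prim [Atom id]]]] / [Expr [Term [Factor [Prim [Atom id]]]]]]]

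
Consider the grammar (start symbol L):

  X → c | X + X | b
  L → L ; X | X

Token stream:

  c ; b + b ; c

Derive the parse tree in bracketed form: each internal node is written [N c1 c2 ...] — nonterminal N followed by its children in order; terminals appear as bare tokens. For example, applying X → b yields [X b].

[L [L [L [X c]] ; [X [X b] + [X b]]] ; [X c]]

L
L ; X
L ; X ; X
X ; X ; X
c ; X ; X
c ; X + X ; X
c ; b + X ; X
c ; b + b ; X
c ; b + b ; c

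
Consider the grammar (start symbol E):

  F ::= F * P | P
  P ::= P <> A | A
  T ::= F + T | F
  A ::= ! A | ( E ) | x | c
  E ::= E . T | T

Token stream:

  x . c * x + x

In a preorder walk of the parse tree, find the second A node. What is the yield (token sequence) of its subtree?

[E [E [T [F [P [A x]]]]] . [T [F [F [P [A c]]] * [P [A x]]] + [T [F [P [A x]]]]]]

c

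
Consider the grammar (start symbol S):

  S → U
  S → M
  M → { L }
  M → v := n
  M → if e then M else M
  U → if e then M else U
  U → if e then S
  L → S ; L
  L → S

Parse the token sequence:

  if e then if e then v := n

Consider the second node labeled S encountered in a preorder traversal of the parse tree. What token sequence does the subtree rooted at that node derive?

[S [U if e then [S [U if e then [S [M v := n]]]]]]

if e then v := n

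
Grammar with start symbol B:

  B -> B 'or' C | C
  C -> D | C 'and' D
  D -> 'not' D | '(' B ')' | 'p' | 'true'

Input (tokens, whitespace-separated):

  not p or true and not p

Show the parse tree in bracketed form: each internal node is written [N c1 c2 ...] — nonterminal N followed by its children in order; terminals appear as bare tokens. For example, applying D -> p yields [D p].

B
B or C
C or C
D or C
not D or C
not p or C
not p or C and D
not p or D and D
not p or true and D
not p or true and not D
not p or true and not p

[B [B [C [D not [D p]]]] or [C [C [D true]] and [D not [D p]]]]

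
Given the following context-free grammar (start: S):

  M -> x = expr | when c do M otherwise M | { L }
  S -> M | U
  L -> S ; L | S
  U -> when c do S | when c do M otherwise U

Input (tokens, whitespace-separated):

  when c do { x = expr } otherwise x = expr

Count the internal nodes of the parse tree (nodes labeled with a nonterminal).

[S [M when c do [M { [L [S [M x = expr]]] }] otherwise [M x = expr]]]

7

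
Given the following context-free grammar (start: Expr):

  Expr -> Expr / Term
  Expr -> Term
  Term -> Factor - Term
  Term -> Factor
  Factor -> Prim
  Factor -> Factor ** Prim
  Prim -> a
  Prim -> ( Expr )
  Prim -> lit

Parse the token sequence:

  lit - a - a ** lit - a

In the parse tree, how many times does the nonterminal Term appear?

[Expr [Term [Factor [Prim lit]] - [Term [Factor [Prim a]] - [Term [Factor [Factor [Prim a]] ** [Prim lit]] - [Term [Factor [Prim a]]]]]]]

4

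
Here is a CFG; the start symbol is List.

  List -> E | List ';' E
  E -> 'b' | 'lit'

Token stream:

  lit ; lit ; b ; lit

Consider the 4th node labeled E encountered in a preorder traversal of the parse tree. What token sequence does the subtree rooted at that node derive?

[List [List [List [List [E lit]] ; [E lit]] ; [E b]] ; [E lit]]

lit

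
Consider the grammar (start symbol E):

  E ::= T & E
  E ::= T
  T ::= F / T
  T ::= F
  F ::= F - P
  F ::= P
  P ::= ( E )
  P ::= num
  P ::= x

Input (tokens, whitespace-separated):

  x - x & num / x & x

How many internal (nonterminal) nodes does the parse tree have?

[E [T [F [F [P x]] - [P x]]] & [E [T [F [P num]] / [T [F [P x]]]] & [E [T [F [P x]]]]]]

17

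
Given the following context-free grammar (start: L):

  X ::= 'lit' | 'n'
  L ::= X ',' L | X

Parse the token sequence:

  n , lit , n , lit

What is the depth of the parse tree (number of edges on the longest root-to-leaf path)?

[L [X n] , [L [X lit] , [L [X n] , [L [X lit]]]]]

5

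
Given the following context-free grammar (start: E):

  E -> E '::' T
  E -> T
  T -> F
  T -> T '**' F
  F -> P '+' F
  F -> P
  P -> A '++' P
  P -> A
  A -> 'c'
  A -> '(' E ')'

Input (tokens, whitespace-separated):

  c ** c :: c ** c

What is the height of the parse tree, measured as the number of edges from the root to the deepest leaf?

[E [E [T [T [F [P [A c]]]] ** [F [P [A c]]]]] :: [T [T [F [P [A c]]]] ** [F [P [A c]]]]]

7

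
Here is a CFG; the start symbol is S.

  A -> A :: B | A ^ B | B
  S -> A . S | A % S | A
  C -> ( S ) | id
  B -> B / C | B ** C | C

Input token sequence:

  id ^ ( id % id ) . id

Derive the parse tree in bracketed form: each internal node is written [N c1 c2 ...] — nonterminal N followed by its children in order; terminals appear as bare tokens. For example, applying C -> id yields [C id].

[S [A [A [B [C id]]] ^ [B [C ( [S [A [B [C id]]] % [S [A [B [C id]]]]] )]]] . [S [A [B [C id]]]]]

S
A . S
A ^ B . S
B ^ B . S
C ^ B . S
id ^ B . S
id ^ C . S
id ^ ( S ) . S
id ^ ( A % S ) . S
id ^ ( B % S ) . S
id ^ ( C % S ) . S
id ^ ( id % S ) . S
id ^ ( id % A ) . S
id ^ ( id % B ) . S
id ^ ( id % C ) . S
id ^ ( id % id ) . S
id ^ ( id % id ) . A
id ^ ( id % id ) . B
id ^ ( id % id ) . C
id ^ ( id % id ) . id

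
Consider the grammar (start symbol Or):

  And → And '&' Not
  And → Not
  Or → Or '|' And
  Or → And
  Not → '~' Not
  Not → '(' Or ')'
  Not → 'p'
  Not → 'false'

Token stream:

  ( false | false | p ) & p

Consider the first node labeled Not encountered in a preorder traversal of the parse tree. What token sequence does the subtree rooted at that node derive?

( false | false | p )

[Or [And [And [Not ( [Or [Or [Or [And [Not false]]] | [And [Not false]]] | [And [Not p]]] )]] & [Not p]]]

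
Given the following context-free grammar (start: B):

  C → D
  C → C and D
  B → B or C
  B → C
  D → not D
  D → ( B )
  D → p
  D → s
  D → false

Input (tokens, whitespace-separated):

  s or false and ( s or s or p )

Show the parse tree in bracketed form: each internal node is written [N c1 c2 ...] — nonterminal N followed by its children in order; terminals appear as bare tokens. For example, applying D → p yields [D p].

[B [B [C [D s]]] or [C [C [D false]] and [D ( [B [B [B [C [D s]]] or [C [D s]]] or [C [D p]]] )]]]

B
B or C
C or C
D or C
s or C
s or C and D
s or D and D
s or false and D
s or false and ( B )
s or false and ( B or C )
s or false and ( B or C or C )
s or false and ( C or C or C )
s or false and ( D or C or C )
s or false and ( s or C or C )
s or false and ( s or D or C )
s or false and ( s or s or C )
s or false and ( s or s or D )
s or false and ( s or s or p )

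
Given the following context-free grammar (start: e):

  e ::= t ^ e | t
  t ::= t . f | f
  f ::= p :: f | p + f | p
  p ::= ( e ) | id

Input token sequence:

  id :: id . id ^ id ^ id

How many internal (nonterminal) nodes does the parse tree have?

[e [t [t [f [p id] :: [f [p id]]]] . [f [p id]]] ^ [e [t [f [p id]]] ^ [e [t [f [p id]]]]]]

17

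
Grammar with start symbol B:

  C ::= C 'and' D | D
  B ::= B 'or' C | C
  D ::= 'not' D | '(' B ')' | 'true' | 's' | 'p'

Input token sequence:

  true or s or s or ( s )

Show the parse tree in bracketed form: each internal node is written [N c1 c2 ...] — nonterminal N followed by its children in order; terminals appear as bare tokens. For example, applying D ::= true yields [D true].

[B [B [B [B [C [D true]]] or [C [D s]]] or [C [D s]]] or [C [D ( [B [C [D s]]] )]]]

B
B or C
B or C or C
B or C or C or C
C or C or C or C
D or C or C or C
true or C or C or C
true or D or C or C
true or s or C or C
true or s or D or C
true or s or s or C
true or s or s or D
true or s or s or ( B )
true or s or s or ( C )
true or s or s or ( D )
true or s or s or ( s )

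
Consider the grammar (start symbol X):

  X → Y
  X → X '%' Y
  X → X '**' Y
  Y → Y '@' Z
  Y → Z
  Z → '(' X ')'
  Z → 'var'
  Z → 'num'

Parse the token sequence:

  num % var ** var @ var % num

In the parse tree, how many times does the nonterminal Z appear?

[X [X [X [X [Y [Z num]]] % [Y [Z var]]] ** [Y [Y [Z var]] @ [Z var]]] % [Y [Z num]]]

5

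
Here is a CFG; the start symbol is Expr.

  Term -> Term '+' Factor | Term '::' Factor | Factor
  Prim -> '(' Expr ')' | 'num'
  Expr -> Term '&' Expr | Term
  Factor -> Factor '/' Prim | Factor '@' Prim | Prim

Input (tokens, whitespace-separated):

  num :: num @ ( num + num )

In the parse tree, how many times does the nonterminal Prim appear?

[Expr [Term [Term [Factor [Prim num]]] :: [Factor [Factor [Prim num]] @ [Prim ( [Expr [Term [Term [Factor [Prim num]]] + [Factor [Prim num]]]] )]]]]

5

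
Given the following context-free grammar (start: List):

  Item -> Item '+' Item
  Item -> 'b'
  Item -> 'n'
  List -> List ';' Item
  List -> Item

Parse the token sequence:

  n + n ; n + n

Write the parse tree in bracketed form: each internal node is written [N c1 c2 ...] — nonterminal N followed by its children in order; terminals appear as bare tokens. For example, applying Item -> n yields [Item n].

[List [List [Item [Item n] + [Item n]]] ; [Item [Item n] + [Item n]]]

List
List ; Item
Item ; Item
Item + Item ; Item
n + Item ; Item
n + n ; Item
n + n ; Item + Item
n + n ; n + Item
n + n ; n + n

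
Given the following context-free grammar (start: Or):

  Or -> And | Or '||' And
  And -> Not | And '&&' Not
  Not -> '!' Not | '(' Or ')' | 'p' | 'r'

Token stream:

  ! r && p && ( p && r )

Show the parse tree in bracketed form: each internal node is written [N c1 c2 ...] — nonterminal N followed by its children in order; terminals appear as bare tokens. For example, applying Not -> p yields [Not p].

Or
And
And && Not
And && Not && Not
Not && Not && Not
! Not && Not && Not
! r && Not && Not
! r && p && Not
! r && p && ( Or )
! r && p && ( And )
! r && p && ( And && Not )
! r && p && ( Not && Not )
! r && p && ( p && Not )
! r && p && ( p && r )

[Or [And [And [And [Not ! [Not r]]] && [Not p]] && [Not ( [Or [And [And [Not p]] && [Not r]]] )]]]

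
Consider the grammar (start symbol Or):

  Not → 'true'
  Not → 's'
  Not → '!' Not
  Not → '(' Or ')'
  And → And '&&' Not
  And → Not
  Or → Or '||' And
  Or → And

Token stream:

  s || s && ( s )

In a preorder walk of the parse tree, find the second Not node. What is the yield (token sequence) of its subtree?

[Or [Or [And [Not s]]] || [And [And [Not s]] && [Not ( [Or [And [Not s]]] )]]]

s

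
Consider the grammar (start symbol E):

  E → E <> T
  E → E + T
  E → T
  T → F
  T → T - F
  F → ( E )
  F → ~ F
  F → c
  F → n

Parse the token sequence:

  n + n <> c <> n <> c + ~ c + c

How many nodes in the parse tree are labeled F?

8

[E [E [E [E [E [E [E [T [F n]]] + [T [F n]]] <> [T [F c]]] <> [T [F n]]] <> [T [F c]]] + [T [F ~ [F c]]]] + [T [F c]]]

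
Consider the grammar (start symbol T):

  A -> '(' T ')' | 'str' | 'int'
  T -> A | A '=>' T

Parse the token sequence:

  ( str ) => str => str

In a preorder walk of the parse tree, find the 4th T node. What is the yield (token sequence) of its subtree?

[T [A ( [T [A str]] )] => [T [A str] => [T [A str]]]]

str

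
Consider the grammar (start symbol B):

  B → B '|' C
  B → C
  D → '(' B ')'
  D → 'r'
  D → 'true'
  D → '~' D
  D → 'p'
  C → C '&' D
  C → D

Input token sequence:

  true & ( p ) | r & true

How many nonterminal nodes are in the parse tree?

13

[B [B [C [C [D true]] & [D ( [B [C [D p]]] )]]] | [C [C [D r]] & [D true]]]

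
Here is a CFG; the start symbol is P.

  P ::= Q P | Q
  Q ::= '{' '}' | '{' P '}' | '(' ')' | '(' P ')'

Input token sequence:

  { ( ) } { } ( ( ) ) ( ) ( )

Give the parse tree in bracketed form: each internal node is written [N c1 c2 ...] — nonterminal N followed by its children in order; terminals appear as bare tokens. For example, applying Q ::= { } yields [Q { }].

P
Q P
{ P } P
{ Q } P
{ ( ) } P
{ ( ) } Q P
{ ( ) } { } P
{ ( ) } { } Q P
{ ( ) } { } ( P ) P
{ ( ) } { } ( Q ) P
{ ( ) } { } ( ( ) ) P
{ ( ) } { } ( ( ) ) Q P
{ ( ) } { } ( ( ) ) ( ) P
{ ( ) } { } ( ( ) ) ( ) Q
{ ( ) } { } ( ( ) ) ( ) ( )

[P [Q { [P [Q ( )]] }] [P [Q { }] [P [Q ( [P [Q ( )]] )] [P [Q ( )] [P [Q ( )]]]]]]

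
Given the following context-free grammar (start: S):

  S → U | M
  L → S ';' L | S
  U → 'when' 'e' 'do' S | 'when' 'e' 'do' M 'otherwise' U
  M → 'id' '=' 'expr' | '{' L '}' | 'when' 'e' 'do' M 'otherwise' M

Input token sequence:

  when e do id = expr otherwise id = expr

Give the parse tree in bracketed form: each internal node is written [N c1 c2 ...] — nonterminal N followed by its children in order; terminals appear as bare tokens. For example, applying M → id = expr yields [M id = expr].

[S [M when e do [M id = expr] otherwise [M id = expr]]]

S
M
when e do M otherwise M
when e do id = expr otherwise M
when e do id = expr otherwise id = expr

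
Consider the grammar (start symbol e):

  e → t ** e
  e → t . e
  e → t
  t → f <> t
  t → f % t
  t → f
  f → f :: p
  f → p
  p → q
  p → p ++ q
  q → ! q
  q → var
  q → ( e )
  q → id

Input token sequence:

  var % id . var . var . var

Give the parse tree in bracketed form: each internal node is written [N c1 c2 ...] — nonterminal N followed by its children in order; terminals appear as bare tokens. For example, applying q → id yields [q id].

[e [t [f [p [q var]]] % [t [f [p [q id]]]]] . [e [t [f [p [q var]]]] . [e [t [f [p [q var]]]] . [e [t [f [p [q var]]]]]]]]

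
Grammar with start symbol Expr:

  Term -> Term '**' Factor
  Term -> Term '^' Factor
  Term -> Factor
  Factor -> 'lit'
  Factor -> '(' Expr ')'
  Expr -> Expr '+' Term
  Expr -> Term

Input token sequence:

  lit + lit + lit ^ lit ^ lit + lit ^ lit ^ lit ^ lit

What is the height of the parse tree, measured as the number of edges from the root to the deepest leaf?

[Expr [Expr [Expr [Expr [Term [Factor lit]]] + [Term [Factor lit]]] + [Term [Term [Term [Factor lit]] ^ [Factor lit]] ^ [Factor lit]]] + [Term [Term [Term [Term [Factor lit]] ^ [Factor lit]] ^ [Factor lit]] ^ [Factor lit]]]

6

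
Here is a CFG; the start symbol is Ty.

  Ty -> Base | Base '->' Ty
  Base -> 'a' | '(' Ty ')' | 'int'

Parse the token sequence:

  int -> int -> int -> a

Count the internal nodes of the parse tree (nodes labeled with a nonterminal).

8

[Ty [Base int] -> [Ty [Base int] -> [Ty [Base int] -> [Ty [Base a]]]]]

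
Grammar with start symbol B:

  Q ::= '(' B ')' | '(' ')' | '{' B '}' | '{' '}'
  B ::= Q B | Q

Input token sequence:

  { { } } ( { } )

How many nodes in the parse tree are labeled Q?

4

[B [Q { [B [Q { }]] }] [B [Q ( [B [Q { }]] )]]]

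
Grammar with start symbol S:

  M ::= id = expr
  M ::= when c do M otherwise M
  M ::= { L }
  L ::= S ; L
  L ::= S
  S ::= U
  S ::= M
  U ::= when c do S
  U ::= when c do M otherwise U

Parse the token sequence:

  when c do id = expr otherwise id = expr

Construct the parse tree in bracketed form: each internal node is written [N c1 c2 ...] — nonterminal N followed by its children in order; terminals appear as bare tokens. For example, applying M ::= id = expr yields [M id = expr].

[S [M when c do [M id = expr] otherwise [M id = expr]]]

S
M
when c do M otherwise M
when c do id = expr otherwise M
when c do id = expr otherwise id = expr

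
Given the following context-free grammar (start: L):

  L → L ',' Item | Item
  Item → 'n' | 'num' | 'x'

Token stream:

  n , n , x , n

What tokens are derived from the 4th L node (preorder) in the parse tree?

[L [L [L [L [Item n]] , [Item n]] , [Item x]] , [Item n]]

n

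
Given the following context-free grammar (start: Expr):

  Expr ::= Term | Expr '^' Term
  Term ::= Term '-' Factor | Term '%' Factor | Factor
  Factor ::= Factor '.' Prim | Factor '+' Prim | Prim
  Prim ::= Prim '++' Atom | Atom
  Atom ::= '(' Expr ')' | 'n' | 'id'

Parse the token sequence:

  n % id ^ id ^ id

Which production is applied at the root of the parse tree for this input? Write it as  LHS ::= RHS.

[Expr [Expr [Expr [Term [Term [Factor [Prim [Atom n]]]] % [Factor [Prim [Atom id]]]]] ^ [Term [Factor [Prim [Atom id]]]]] ^ [Term [Factor [Prim [Atom id]]]]]

Expr ::= Expr '^' Term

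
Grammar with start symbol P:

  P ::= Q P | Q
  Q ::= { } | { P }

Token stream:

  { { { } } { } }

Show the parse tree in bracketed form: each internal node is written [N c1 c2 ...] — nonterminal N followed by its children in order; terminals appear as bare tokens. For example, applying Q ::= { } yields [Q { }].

P
Q
{ P }
{ Q P }
{ { P } P }
{ { Q } P }
{ { { } } P }
{ { { } } Q }
{ { { } } { } }

[P [Q { [P [Q { [P [Q { }]] }] [P [Q { }]]] }]]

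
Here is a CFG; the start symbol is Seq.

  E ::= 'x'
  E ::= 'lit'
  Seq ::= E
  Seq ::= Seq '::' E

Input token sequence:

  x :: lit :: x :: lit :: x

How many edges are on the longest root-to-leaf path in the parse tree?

6

[Seq [Seq [Seq [Seq [Seq [E x]] :: [E lit]] :: [E x]] :: [E lit]] :: [E x]]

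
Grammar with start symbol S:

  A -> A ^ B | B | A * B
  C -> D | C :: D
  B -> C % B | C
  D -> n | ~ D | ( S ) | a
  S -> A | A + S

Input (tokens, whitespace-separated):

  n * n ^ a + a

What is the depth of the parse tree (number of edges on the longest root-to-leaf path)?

7

[S [A [A [A [B [C [D n]]]] * [B [C [D n]]]] ^ [B [C [D a]]]] + [S [A [B [C [D a]]]]]]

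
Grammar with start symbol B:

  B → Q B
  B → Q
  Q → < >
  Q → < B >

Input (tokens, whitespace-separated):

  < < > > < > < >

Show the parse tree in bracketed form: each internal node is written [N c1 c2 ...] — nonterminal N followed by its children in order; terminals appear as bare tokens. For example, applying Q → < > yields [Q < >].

B
Q B
< B > B
< Q > B
< < > > B
< < > > Q B
< < > > < > B
< < > > < > Q
< < > > < > < >

[B [Q < [B [Q < >]] >] [B [Q < >] [B [Q < >]]]]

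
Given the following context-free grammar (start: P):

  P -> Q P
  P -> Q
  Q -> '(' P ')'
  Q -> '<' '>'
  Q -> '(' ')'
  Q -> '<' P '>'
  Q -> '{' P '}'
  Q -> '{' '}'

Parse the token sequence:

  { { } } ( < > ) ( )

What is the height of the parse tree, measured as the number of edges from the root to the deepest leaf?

[P [Q { [P [Q { }]] }] [P [Q ( [P [Q < >]] )] [P [Q ( )]]]]

5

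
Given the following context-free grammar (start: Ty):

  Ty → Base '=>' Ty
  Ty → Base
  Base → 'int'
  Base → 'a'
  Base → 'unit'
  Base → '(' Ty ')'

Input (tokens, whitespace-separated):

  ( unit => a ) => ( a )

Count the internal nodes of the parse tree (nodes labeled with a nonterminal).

10

[Ty [Base ( [Ty [Base unit] => [Ty [Base a]]] )] => [Ty [Base ( [Ty [Base a]] )]]]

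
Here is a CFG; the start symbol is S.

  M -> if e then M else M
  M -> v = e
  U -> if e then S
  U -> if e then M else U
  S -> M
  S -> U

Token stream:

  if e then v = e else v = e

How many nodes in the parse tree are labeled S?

[S [M if e then [M v = e] else [M v = e]]]

1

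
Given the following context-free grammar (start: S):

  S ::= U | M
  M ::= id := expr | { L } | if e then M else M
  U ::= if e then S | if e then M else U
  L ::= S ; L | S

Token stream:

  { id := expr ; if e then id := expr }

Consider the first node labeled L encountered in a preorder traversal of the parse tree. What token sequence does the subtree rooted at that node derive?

id := expr ; if e then id := expr

[S [M { [L [S [M id := expr]] ; [L [S [U if e then [S [M id := expr]]]]]] }]]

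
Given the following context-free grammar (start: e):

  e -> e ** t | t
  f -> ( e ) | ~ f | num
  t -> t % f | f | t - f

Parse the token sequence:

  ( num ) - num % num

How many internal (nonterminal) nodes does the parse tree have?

[e [t [t [t [f ( [e [t [f num]]] )]] - [f num]] % [f num]]]

10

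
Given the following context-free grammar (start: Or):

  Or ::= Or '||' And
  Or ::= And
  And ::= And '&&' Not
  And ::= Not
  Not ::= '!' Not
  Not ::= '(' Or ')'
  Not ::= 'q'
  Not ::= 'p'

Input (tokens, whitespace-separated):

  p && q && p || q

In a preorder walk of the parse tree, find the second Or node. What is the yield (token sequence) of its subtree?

[Or [Or [And [And [And [Not p]] && [Not q]] && [Not p]]] || [And [Not q]]]

p && q && p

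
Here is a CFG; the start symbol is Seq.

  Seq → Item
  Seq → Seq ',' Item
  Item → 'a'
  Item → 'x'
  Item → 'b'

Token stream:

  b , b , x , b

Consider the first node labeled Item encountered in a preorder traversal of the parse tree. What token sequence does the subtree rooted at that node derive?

b

[Seq [Seq [Seq [Seq [Item b]] , [Item b]] , [Item x]] , [Item b]]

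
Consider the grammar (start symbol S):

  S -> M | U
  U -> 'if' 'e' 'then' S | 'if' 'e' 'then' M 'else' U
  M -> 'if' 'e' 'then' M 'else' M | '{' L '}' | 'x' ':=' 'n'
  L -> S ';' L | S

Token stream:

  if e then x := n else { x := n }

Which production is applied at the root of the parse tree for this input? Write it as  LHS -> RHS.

[S [M if e then [M x := n] else [M { [L [S [M x := n]]] }]]]

S -> M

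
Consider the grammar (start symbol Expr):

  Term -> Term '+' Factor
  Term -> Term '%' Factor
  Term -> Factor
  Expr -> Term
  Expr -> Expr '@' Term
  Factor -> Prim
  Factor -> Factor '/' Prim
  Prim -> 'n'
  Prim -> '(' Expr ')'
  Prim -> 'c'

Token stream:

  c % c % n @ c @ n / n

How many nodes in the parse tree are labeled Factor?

[Expr [Expr [Expr [Term [Term [Term [Factor [Prim c]]] % [Factor [Prim c]]] % [Factor [Prim n]]]] @ [Term [Factor [Prim c]]]] @ [Term [Factor [Factor [Prim n]] / [Prim n]]]]

6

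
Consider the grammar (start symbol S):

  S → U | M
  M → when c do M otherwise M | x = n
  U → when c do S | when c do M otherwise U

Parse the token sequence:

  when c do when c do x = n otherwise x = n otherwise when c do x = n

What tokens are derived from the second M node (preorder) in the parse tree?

[S [U when c do [M when c do [M x = n] otherwise [M x = n]] otherwise [U when c do [S [M x = n]]]]]

x = n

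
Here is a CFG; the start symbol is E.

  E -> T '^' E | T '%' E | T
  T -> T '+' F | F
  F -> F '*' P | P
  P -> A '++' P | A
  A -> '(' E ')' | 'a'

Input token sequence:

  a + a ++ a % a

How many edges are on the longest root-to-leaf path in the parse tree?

6

[E [T [T [F [P [A a]]]] + [F [P [A a] ++ [P [A a]]]]] % [E [T [F [P [A a]]]]]]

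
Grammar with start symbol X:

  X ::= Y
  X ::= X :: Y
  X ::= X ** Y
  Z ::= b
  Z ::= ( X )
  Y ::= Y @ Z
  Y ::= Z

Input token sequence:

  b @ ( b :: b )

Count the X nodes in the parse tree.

[X [Y [Y [Z b]] @ [Z ( [X [X [Y [Z b]]] :: [Y [Z b]]] )]]]

3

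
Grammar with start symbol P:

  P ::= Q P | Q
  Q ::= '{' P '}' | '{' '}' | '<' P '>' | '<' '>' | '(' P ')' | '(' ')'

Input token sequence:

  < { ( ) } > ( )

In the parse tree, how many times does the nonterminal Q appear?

[P [Q < [P [Q { [P [Q ( )]] }]] >] [P [Q ( )]]]

4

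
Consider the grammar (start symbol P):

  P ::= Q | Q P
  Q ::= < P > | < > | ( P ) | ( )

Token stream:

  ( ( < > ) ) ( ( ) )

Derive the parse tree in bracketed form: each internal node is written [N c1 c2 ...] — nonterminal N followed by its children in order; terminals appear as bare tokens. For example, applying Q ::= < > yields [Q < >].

[P [Q ( [P [Q ( [P [Q < >]] )]] )] [P [Q ( [P [Q ( )]] )]]]

P
Q P
( P ) P
( Q ) P
( ( P ) ) P
( ( Q ) ) P
( ( < > ) ) P
( ( < > ) ) Q
( ( < > ) ) ( P )
( ( < > ) ) ( Q )
( ( < > ) ) ( ( ) )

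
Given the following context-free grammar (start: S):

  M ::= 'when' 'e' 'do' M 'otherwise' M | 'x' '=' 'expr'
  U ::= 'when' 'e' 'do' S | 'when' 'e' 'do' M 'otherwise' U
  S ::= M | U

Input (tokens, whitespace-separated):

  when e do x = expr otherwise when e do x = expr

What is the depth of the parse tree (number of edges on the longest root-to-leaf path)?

5

[S [U when e do [M x = expr] otherwise [U when e do [S [M x = expr]]]]]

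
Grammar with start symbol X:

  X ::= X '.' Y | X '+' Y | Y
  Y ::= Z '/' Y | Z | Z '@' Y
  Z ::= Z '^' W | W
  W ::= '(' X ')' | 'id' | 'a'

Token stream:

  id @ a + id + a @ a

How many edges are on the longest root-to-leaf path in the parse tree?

[X [X [X [Y [Z [W id]] @ [Y [Z [W a]]]]] + [Y [Z [W id]]]] + [Y [Z [W a]] @ [Y [Z [W a]]]]]

7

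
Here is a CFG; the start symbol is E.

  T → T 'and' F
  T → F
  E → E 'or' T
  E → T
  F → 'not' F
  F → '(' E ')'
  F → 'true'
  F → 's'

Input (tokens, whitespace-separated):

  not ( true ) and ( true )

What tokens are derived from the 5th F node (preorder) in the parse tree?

true

[E [T [T [F not [F ( [E [T [F true]]] )]]] and [F ( [E [T [F true]]] )]]]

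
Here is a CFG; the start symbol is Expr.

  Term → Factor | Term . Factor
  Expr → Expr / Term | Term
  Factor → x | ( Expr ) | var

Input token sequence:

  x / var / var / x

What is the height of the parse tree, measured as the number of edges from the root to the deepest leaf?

6

[Expr [Expr [Expr [Expr [Term [Factor x]]] / [Term [Factor var]]] / [Term [Factor var]]] / [Term [Factor x]]]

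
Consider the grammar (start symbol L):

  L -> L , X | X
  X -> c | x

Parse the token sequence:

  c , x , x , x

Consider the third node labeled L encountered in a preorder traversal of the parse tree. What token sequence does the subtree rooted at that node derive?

[L [L [L [L [X c]] , [X x]] , [X x]] , [X x]]

c , x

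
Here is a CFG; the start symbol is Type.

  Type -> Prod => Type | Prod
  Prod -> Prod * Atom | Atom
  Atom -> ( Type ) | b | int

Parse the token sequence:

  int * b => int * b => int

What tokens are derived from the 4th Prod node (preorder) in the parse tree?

[Type [Prod [Prod [Atom int]] * [Atom b]] => [Type [Prod [Prod [Atom int]] * [Atom b]] => [Type [Prod [Atom int]]]]]

int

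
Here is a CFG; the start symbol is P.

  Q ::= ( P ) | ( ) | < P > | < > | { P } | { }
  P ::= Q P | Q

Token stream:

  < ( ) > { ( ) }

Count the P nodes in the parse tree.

4

[P [Q < [P [Q ( )]] >] [P [Q { [P [Q ( )]] }]]]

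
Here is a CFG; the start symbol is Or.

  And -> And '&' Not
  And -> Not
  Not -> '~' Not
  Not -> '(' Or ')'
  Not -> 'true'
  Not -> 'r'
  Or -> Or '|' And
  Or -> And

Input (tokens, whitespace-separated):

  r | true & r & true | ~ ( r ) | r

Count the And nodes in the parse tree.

7

[Or [Or [Or [Or [And [Not r]]] | [And [And [And [Not true]] & [Not r]] & [Not true]]] | [And [Not ~ [Not ( [Or [And [Not r]]] )]]]] | [And [Not r]]]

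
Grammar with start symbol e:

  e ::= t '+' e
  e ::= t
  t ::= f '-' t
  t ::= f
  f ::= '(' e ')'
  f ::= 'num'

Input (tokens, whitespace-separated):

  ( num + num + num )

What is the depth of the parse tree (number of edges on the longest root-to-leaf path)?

[e [t [f ( [e [t [f num]] + [e [t [f num]] + [e [t [f num]]]]] )]]]

8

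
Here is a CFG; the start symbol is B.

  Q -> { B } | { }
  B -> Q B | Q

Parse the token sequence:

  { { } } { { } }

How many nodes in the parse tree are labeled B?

4

[B [Q { [B [Q { }]] }] [B [Q { [B [Q { }]] }]]]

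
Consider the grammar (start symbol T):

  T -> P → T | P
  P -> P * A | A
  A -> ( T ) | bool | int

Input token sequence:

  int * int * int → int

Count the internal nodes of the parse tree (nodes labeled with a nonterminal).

[T [P [P [P [A int]] * [A int]] * [A int]] → [T [P [A int]]]]

10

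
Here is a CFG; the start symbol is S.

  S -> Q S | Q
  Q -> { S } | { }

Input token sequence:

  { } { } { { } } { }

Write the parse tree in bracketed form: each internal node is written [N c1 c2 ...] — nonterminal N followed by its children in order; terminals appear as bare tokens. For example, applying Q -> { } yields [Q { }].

[S [Q { }] [S [Q { }] [S [Q { [S [Q { }]] }] [S [Q { }]]]]]

S
Q S
{ } S
{ } Q S
{ } { } S
{ } { } Q S
{ } { } { S } S
{ } { } { Q } S
{ } { } { { } } S
{ } { } { { } } Q
{ } { } { { } } { }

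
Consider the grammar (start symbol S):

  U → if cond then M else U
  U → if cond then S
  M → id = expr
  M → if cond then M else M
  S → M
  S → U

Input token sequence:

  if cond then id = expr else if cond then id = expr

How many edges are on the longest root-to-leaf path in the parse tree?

5

[S [U if cond then [M id = expr] else [U if cond then [S [M id = expr]]]]]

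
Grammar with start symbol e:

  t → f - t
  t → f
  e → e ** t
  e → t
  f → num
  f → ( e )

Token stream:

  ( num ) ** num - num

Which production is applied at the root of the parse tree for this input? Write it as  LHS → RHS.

[e [e [t [f ( [e [t [f num]]] )]]] ** [t [f num] - [t [f num]]]]

e → e ** t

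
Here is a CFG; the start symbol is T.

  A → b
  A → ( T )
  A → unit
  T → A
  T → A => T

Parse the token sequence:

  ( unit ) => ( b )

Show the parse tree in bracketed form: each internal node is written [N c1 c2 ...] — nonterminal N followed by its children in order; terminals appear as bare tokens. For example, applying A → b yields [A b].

T
A => T
( T ) => T
( A ) => T
( unit ) => T
( unit ) => A
( unit ) => ( T )
( unit ) => ( A )
( unit ) => ( b )

[T [A ( [T [A unit]] )] => [T [A ( [T [A b]] )]]]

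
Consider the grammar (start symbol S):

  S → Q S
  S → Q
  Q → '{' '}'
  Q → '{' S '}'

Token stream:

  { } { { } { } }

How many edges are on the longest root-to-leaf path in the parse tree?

[S [Q { }] [S [Q { [S [Q { }] [S [Q { }]]] }]]]

6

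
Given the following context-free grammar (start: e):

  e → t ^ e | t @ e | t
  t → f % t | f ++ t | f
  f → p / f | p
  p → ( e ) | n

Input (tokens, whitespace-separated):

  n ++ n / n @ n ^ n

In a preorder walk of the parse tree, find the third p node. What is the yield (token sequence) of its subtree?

[e [t [f [p n]] ++ [t [f [p n] / [f [p n]]]]] @ [e [t [f [p n]]] ^ [e [t [f [p n]]]]]]

n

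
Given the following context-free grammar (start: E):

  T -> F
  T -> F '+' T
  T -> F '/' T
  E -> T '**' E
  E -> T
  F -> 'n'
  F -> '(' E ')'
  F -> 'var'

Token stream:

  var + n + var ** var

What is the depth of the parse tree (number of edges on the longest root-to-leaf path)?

5

[E [T [F var] + [T [F n] + [T [F var]]]] ** [E [T [F var]]]]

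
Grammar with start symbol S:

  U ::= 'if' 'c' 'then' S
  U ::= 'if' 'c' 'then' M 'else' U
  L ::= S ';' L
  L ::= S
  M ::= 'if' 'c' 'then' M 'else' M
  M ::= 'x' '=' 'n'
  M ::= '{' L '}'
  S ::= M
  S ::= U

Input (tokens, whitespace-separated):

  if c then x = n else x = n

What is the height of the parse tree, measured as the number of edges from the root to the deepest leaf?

3

[S [M if c then [M x = n] else [M x = n]]]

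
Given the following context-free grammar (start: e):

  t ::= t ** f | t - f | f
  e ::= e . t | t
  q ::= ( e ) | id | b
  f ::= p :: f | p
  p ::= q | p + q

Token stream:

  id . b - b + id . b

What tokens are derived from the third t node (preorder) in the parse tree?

[e [e [e [t [f [p [q id]]]]] . [t [t [f [p [q b]]]] - [f [p [p [q b]] + [q id]]]]] . [t [f [p [q b]]]]]

b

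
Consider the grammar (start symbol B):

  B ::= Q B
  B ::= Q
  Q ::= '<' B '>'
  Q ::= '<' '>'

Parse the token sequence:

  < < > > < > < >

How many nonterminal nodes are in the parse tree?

[B [Q < [B [Q < >]] >] [B [Q < >] [B [Q < >]]]]

8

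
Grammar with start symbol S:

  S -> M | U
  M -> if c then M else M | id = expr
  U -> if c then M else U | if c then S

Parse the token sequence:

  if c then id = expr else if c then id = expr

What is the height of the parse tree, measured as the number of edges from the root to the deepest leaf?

[S [U if c then [M id = expr] else [U if c then [S [M id = expr]]]]]

5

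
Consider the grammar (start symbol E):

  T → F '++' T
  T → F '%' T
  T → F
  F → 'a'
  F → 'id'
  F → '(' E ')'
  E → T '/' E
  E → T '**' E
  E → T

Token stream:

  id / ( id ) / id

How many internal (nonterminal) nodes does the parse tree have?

12

[E [T [F id]] / [E [T [F ( [E [T [F id]]] )]] / [E [T [F id]]]]]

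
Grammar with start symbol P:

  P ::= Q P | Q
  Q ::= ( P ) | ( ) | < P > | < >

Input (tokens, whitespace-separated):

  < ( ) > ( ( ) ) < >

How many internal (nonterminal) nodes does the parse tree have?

[P [Q < [P [Q ( )]] >] [P [Q ( [P [Q ( )]] )] [P [Q < >]]]]

10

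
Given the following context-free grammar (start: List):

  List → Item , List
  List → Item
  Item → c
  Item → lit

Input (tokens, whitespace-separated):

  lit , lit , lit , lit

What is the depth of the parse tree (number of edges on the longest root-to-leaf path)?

[List [Item lit] , [List [Item lit] , [List [Item lit] , [List [Item lit]]]]]

5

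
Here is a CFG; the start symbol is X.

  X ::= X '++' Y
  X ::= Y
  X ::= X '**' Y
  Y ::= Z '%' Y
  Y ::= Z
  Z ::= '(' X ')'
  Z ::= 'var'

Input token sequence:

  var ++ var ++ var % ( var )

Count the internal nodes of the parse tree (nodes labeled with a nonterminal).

14

[X [X [X [Y [Z var]]] ++ [Y [Z var]]] ++ [Y [Z var] % [Y [Z ( [X [Y [Z var]]] )]]]]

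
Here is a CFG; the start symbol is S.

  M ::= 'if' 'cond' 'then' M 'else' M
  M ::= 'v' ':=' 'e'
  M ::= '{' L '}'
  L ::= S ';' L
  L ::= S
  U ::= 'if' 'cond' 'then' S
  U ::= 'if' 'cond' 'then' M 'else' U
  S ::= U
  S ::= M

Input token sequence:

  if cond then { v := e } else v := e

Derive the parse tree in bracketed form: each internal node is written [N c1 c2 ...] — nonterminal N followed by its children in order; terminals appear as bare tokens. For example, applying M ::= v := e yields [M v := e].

[S [M if cond then [M { [L [S [M v := e]]] }] else [M v := e]]]

S
M
if cond then M else M
if cond then { L } else M
if cond then { S } else M
if cond then { M } else M
if cond then { v := e } else M
if cond then { v := e } else v := e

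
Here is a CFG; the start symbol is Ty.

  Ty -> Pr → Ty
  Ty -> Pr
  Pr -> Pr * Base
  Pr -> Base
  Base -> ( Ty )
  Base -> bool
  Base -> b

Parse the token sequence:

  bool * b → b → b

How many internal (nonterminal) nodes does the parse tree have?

[Ty [Pr [Pr [Base bool]] * [Base b]] → [Ty [Pr [Base b]] → [Ty [Pr [Base b]]]]]

11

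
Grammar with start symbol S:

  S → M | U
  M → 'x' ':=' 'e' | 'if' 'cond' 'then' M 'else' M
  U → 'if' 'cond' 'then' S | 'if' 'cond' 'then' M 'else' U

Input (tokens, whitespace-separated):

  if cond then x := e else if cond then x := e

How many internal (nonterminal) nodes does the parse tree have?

[S [U if cond then [M x := e] else [U if cond then [S [M x := e]]]]]

6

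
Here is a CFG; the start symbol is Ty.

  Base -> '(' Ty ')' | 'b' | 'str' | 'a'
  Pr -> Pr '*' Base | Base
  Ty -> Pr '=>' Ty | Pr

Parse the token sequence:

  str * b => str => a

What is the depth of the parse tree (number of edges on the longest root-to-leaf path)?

[Ty [Pr [Pr [Base str]] * [Base b]] => [Ty [Pr [Base str]] => [Ty [Pr [Base a]]]]]

5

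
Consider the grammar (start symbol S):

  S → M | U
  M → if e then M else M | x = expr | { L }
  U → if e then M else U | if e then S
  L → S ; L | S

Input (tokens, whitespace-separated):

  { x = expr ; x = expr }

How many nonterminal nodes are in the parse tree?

[S [M { [L [S [M x = expr]] ; [L [S [M x = expr]]]] }]]

8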